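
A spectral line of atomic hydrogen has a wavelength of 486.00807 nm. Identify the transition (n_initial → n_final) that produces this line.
n = 4 → n = 2

First, find the photon energy from the wavelength (hc = 1239.84 eV·nm):
E = hc/λ = 1239.84 eV·nm / 486.00807 nm = 2.5510688 eV

The energy levels of hydrogen satisfy E_n = -13.6057 / n² eV, so an emission n_i → n_f releases
ΔE = 13.6057 × (1/n_f² − 1/n_i²) eV.

Setting ΔE equal to the photon energy:
1/n_f² − 1/n_i² = 2.5510688 / 13.6057 = 0.18750000

Since 1/n_i² must be positive, we need 1/n_f² > 0.18750000, i.e. n_f ≤ 2. For each allowed n_f, solve n_i = (1/n_f² − 0.18750000)^(−1/2) and check whether it is a whole number:
  n_f = 1: 1/n_i² = 1.00000000 − 0.18750000 = 0.81250000 → n_i = 1.109  (not an integer) ✗
  n_f = 2: 1/n_i² = 0.25000000 − 0.18750000 = 0.06250000 → n_i = 4.000  → integer, n_i = 4 ✓

Only n_f = 2 gives an integer upper level, n_i = 4.

The transition is from n = 4 to n = 2 (emission).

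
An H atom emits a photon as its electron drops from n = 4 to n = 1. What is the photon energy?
12.75534 eV

The energy levels are E_n = -13.6057 eV / n².

Energy at n = 4: E_4 = -13.6057 / 4² = -0.85035625 eV
Energy at n = 1: E_1 = -13.6057 / 1² = -13.60570000 eV

For emission (electron falling to lower state), the photon energy is:
E_photon = E_4 - E_1 = |-0.85035625 - (-13.60570000)|
E_photon = 12.75534 eV

This energy is carried away by the emitted photon.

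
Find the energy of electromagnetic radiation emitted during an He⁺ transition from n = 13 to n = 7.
0.788641 eV

The energy levels are E_n = -13.6057 Z² eV / n².

Energy at n = 13: E_13 = -13.6057 × 2² / 13² = -0.322028402 eV
Energy at n = 7: E_7 = -13.6057 × 2² / 7² = -1.110669388 eV

For emission (electron falling to lower state), the photon energy is:
E_photon = E_13 - E_7 = |-0.322028402 - (-1.110669388)|
E_photon = 0.788641 eV

This energy is carried away by the emitted photon.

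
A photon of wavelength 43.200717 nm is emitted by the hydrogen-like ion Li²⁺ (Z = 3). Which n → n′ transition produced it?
n = 8 → n = 2

First, find the photon energy from the wavelength (hc = 1239.84 eV·nm):
E = hc/λ = 1239.84 eV·nm / 43.200717 nm = 28.699524 eV

The energy levels of Li²⁺ satisfy E_n = -13.6057 × 3² / n² eV, so an emission n_i → n_f releases
ΔE = 13.6057 × 3² × (1/n_f² − 1/n_i²) eV.

Setting ΔE equal to the photon energy:
1/n_f² − 1/n_i² = 28.699524 / (13.6057 × 3²) = 0.23437500

Since 1/n_i² must be positive, we need 1/n_f² > 0.23437500, i.e. n_f ≤ 2. For each allowed n_f, solve n_i = (1/n_f² − 0.23437500)^(−1/2) and check whether it is a whole number:
  n_f = 1: 1/n_i² = 1.00000000 − 0.23437500 = 0.76562500 → n_i = 1.143  (not an integer) ✗
  n_f = 2: 1/n_i² = 0.25000000 − 0.23437500 = 0.01562500 → n_i = 8.000  → integer, n_i = 8 ✓

Only n_f = 2 gives an integer upper level, n_i = 8.

The transition is from n = 8 to n = 2 (emission).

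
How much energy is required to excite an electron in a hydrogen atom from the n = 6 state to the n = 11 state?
0.27 eV

The energy levels of a hydrogen-like atom are E_n = -13.6057 eV / n².

Energy at n = 6: E_6 = -13.6057 / 6² = -0.37794 eV
Energy at n = 11: E_11 = -13.6057 / 11² = -0.11244 eV

The excitation energy is the difference:
ΔE = E_11 - E_6
ΔE = -0.11244 - (-0.37794)
ΔE = 0.27 eV

Since this is positive, energy must be absorbed (photon absorption).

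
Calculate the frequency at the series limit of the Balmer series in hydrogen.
8.2246e+14 Hz

The series limit corresponds to the transition from n = ∞ to n = 2.
This is the highest energy (shortest wavelength) transition in the Balmer series.

E_∞ = 0 eV
E_2 = -13.6057 / 2² = -3.4014250 eV

Energy at series limit:
ΔE = E_∞ - E_2 = 0 - (-3.4014250) = 3.4014250 eV
E = 3.4014250 eV × (1.602177 × 10⁻¹⁹ J/eV) = 5.449685e-19 J
f = E/h = 5.449685e-19 J / (6.62607 × 10⁻³⁴ J·s) = 8.2246e+14 Hz

This energy equals the ionization energy from the n = 2 state of hydrogen.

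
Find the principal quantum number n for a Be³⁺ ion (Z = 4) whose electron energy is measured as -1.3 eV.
n = 13

The exact energy levels follow E_n = -13.6057 Z² / n² eV with Z = 4.

The measured value (-1.3 eV) is reported to only 2 significant figures, so we must test candidate n values and see which one matches to that precision.

Candidate energies:
  n = 11:  E = -13.6057 × 4² / 11² = -1.799101 eV
  n = 12:  E = -13.6057 × 4² / 12² = -1.511744 eV
  n = 13:  E = -13.6057 × 4² / 13² = -1.288114 eV  ← matches
  n = 14:  E = -13.6057 × 4² / 14² = -1.110669 eV
  n = 15:  E = -13.6057 × 4² / 15² = -0.967516 eV

Checking against the measurement of -1.3 eV (2 sig figs), only n = 13 agrees:
E_13 = -1.288114 eV, which rounds to -1.3 eV ✓

Therefore n = 13.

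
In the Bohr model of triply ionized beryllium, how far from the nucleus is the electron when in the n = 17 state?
3.8233 nm (or 38.2331 Å)

The Bohr radius formula is:
r_n = n² a₀ / Z

where a₀ = 0.0529177 nm is the Bohr radius.

For Be³⁺ (Z = 4) at n = 17:
r_17 = 17² × 0.0529177 nm / 4
r_17 = 289 × 0.0529177 nm / 4
r_17 = 15.29322 nm / 4
r_17 = 3.8233 nm

The electron orbits at approximately 3.8233 nm from the nucleus.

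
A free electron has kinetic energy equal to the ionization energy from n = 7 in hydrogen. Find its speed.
3.12528e+05 m/s (or 0.104% of c)

The binding energy at n = 7 for hydrogen is:
E_7 = -13.6057/7² = -0.277667347 eV
|E_7| = 0.277667347 eV

Convert to Joules:
KE = 0.277667347 eV × (1.602177 × 10⁻¹⁹ J/eV) = 4.4487224e-20 J

Using KE = ½mv²:
v = √(2·KE/m_e)
v = √(2 × 4.4487224e-20 J / 9.10938 × 10⁻³¹ kg)
v = 3.12528e+05 m/s

This is approximately 0.104% the speed of light.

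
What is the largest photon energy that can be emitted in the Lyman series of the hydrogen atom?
13.605700 eV

The series limit corresponds to the transition from n = ∞ to n = 1.
This is the highest energy (shortest wavelength) transition in the Lyman series.

E_∞ = 0 eV
E_1 = -13.6057 / 1² = -13.605700 eV

Energy at series limit:
ΔE = E_∞ - E_1 = 0 - (-13.605700) = 13.605700 eV

This energy equals the ionization energy from the n = 1 state of hydrogen.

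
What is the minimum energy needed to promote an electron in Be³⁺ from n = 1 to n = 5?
208.984 eV

The energy levels of a hydrogen-like atom are E_n = -13.6057 Z² eV / n².

Energy at n = 1: E_1 = -13.6057 × 4² / 1² = -217.691200 eV
Energy at n = 5: E_5 = -13.6057 × 4² / 5² = -8.707648 eV

The excitation energy is the difference:
ΔE = E_5 - E_1
ΔE = -8.707648 - (-217.691200)
ΔE = 208.984 eV

Since this is positive, energy must be absorbed (photon absorption).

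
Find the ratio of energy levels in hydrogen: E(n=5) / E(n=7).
1.9600

Using E_n = -13.6057 Z² / n² eV with Z = 1:

E_5 = -13.6057 / 5² = -13.6057 / 25 = -0.5442280000 eV
E_7 = -13.6057 / 7² = -13.6057 / 49 = -0.2776673469 eV

The ratio is:
E_5/E_7 = (-0.5442280000) / (-0.2776673469)
E_5/E_7 = (-13.6057/25) / (-13.6057/49)
E_5/E_7 = 49/25
E_5/E_7 = 1.9600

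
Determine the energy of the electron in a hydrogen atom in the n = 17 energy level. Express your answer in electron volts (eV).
-0.047079 eV

The energy levels of a hydrogen-like atom are given by:
E_n = -13.6057 eV / n²

For n = 17:
E_17 = -13.6057 eV / 17²
E_17 = -13.6057 eV / 289
E_17 = -0.047079 eV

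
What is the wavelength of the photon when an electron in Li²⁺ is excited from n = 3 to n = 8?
106.0381 nm

First, find the transition energy using E_n = -13.6057 Z² / n² eV:
E_3 = -13.6057 × 3² / 3² = -13.6057000 eV
E_8 = -13.6057 × 3² / 8² = -1.9133016 eV

Photon energy: |ΔE| = |E_8 - E_3| = 11.6923984 eV

Convert to wavelength using E = hc/λ with hc = 1239.84 eV·nm:
λ = hc/E = 1239.84 eV·nm / 11.6923984 eV
λ = 106.0381 nm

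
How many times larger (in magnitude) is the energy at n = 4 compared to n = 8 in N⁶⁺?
4.00000

Using E_n = -13.6057 Z² / n² eV with Z = 7:

E_4 = -13.6057 × 7² / 4² = -666.6793 / 16 = -41.66745625000 eV
E_8 = -13.6057 × 7² / 8² = -666.6793 / 64 = -10.41686406250 eV

The ratio is:
E_4/E_8 = (-41.66745625000) / (-10.41686406250)
E_4/E_8 = (-666.6793/16) / (-666.6793/64)
E_4/E_8 = 64/16
E_4/E_8 = 4.00000
(Note: the Z² factors cancel in the ratio.)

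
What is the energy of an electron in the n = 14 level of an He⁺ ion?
-0.278 eV

For hydrogen-like ions, the energy levels scale with Z²:
E_n = -13.6057 Z² / n² eV

For He⁺ (Z = 2) at n = 14:
E_14 = -13.6057 × 2² / 14²
E_14 = -13.6057 × 4 / 196
E_14 = -54.4228 / 196
E_14 = -0.278 eV

The energy is 4 times more negative than hydrogen at the same n due to the stronger nuclear charge.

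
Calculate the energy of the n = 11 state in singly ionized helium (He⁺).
-0.44978 eV

For hydrogen-like ions, the energy levels scale with Z²:
E_n = -13.6057 Z² / n² eV

For He⁺ (Z = 2) at n = 11:
E_11 = -13.6057 × 2² / 11²
E_11 = -13.6057 × 4 / 121
E_11 = -54.4228 / 121
E_11 = -0.44978 eV

The energy is 4 times more negative than hydrogen at the same n due to the stronger nuclear charge.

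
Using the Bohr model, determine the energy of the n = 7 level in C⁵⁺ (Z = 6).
-9.996 eV

For hydrogen-like ions, the energy levels scale with Z²:
E_n = -13.6057 Z² / n² eV

For C⁵⁺ (Z = 6) at n = 7:
E_7 = -13.6057 × 6² / 7²
E_7 = -13.6057 × 36 / 49
E_7 = -489.8052 / 49
E_7 = -9.996 eV

The energy is 36 times more negative than hydrogen at the same n due to the stronger nuclear charge.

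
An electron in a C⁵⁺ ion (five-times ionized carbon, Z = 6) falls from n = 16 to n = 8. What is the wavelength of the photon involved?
216.003587 nm

First, find the transition energy using E_n = -13.6057 Z² / n² eV:
E_16 = -13.6057 × 6² / 16² = -1.9133015625 eV
E_8 = -13.6057 × 6² / 8² = -7.6532062500 eV

Photon energy: |ΔE| = |E_8 - E_16| = 5.7399046875 eV

Convert to wavelength using E = hc/λ with hc = 1239.84 eV·nm:
λ = hc/E = 1239.84 eV·nm / 5.7399046875 eV
λ = 216.003587 nm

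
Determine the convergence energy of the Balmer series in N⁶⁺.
166.669825 eV

The series limit corresponds to the transition from n = ∞ to n = 2.
This is the highest energy (shortest wavelength) transition in the Balmer series.

E_∞ = 0 eV
E_2 = -13.6057 × 7² / 2² = -166.669825 eV

Energy at series limit:
ΔE = E_∞ - E_2 = 0 - (-166.669825) = 166.669825 eV

This energy equals the ionization energy from the n = 2 state of N⁶⁺.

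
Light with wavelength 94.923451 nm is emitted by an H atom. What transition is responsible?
n = 5 → n = 1

First, find the photon energy from the wavelength (hc = 1239.84 eV·nm):
E = hc/λ = 1239.84 eV·nm / 94.923451 nm = 13.061472 eV

The energy levels of hydrogen satisfy E_n = -13.6057 / n² eV, so an emission n_i → n_f releases
ΔE = 13.6057 × (1/n_f² − 1/n_i²) eV.

Setting ΔE equal to the photon energy:
1/n_f² − 1/n_i² = 13.061472 / 13.6057 = 0.96000000

Since 1/n_i² must be positive, we need 1/n_f² > 0.96000000, i.e. n_f ≤ 1. For each allowed n_f, solve n_i = (1/n_f² − 0.96000000)^(−1/2) and check whether it is a whole number:
  n_f = 1: 1/n_i² = 1.00000000 − 0.96000000 = 0.04000000 → n_i = 5.000  → integer, n_i = 5 ✓

Only n_f = 1 gives an integer upper level, n_i = 5.

The transition is from n = 5 to n = 1 (emission).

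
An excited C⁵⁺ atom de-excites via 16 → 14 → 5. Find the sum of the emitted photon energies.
17.68 eV

The energy levels of C⁵⁺ are E_n = -13.6057 × 6² / n² eV.

First transition (16 → 14):
ΔE₁ = |E_14 - E_16|
ΔE₁ = |-2.49900612 - (-1.91330156)| = 0.58570 eV

Second transition (14 → 5):
ΔE₂ = |E_5 - E_14|
ΔE₂ = |-19.59220800 - (-2.49900612)| = 17.09320 eV

Total energy released:
E_total = ΔE₁ + ΔE₂ = 0.58570 + 17.09320 = 17.68 eV

Note: This equals the direct transition 16 → 5: 17.68 eV ✓
Energy is conserved regardless of the path taken.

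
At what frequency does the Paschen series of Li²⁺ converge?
3.29e+15 Hz

The series limit corresponds to the transition from n = ∞ to n = 3.
This is the highest energy (shortest wavelength) transition in the Paschen series.

E_∞ = 0 eV
E_3 = -13.6057 × 3² / 3² = -13.605700 eV

Energy at series limit:
ΔE = E_∞ - E_3 = 0 - (-13.605700) = 13.605700 eV
E = 13.605700 eV × (1.602177 × 10⁻¹⁹ J/eV) = 2.1799e-18 J
f = E/h = 2.1799e-18 J / (6.62607 × 10⁻³⁴ J·s) = 3.29e+15 Hz

This energy equals the ionization energy from the n = 3 state of Li²⁺.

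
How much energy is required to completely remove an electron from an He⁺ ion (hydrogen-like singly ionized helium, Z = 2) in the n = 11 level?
0.449775 eV

The ionization energy is the energy needed to remove the electron completely (n → ∞).

For a hydrogen-like ion with Z = 2, E_n = -13.6057 Z² / n² eV.

At n = 11: E_11 = -13.6057 × 2² / 11² = -0.449775207 eV
At n = ∞: E_∞ = 0 eV

Ionization energy = E_∞ - E_11 = 0 - (-0.449775207) = 0.449775207 eV
Ionization energy ≈ 0.449775 eV

This is also called the binding energy of the electron in state n = 11.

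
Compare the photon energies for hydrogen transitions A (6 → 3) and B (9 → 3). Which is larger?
9 → 3

Calculate the energy for each transition:

Transition 6 → 3:
ΔE₁ = |E_3 - E_6| = |-13.6057/3² - (-13.6057/6²)|
ΔE₁ = |-1.5117444444 - (-0.3779361111)| = 1.1338083 eV

Transition 9 → 3:
ΔE₂ = |E_3 - E_9| = |-13.6057/3² - (-13.6057/9²)|
ΔE₂ = |-1.5117444444 - (-0.1679716049)| = 1.3437728 eV

Since 1.3437728 eV > 1.1338083 eV, the transition 9 → 3 emits the more energetic photon.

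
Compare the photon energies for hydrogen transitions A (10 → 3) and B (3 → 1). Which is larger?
3 → 1

Calculate the energy for each transition:

Transition 10 → 3:
ΔE₁ = |E_3 - E_10| = |-13.6057/3² - (-13.6057/10²)|
ΔE₁ = |-1.51174444444 - (-0.13605700000)| = 1.37568744 eV

Transition 3 → 1:
ΔE₂ = |E_1 - E_3| = |-13.6057/1² - (-13.6057/3²)|
ΔE₂ = |-13.60570000000 - (-1.51174444444)| = 12.09395556 eV

Since 12.09395556 eV > 1.37568744 eV, the transition 3 → 1 emits the more energetic photon.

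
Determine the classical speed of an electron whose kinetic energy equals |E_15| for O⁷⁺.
1.167e+06 m/s (or 0.39% of c)

The binding energy at n = 15 for O⁷⁺ is:
E_15 = -13.6057 × 8²/15² = -3.870066 eV
|E_15| = 3.870066 eV

Convert to Joules:
KE = 3.870066 eV × (1.602177 × 10⁻¹⁹ J/eV) = 6.20053e-19 J

Using KE = ½mv²:
v = √(2·KE/m_e)
v = √(2 × 6.20053e-19 J / 9.10938 × 10⁻³¹ kg)
v = 1.167e+06 m/s

This is approximately 0.39% the speed of light.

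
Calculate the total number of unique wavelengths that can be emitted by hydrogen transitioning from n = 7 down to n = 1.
21

The electron can occupy levels n = 1, 2, ..., 7 during de-excitation — that is m = 7 - 1 + 1 = 7 distinct levels.

The number of distinct spectral lines equals the number of ways to choose 2 of these m levels (each pair gives one possible emission transition):

Number of lines = m(m-1)/2 = 7×6/2 = 21

These correspond to all possible transitions between the 7 levels:
7 → 6, 7 → 5, 7 → 4, 7 → 3, 7 → 2, 7 → 1, 6 → 5, 6 → 4...

Each transition produces a photon with a unique energy (and thus wavelength). This count does not depend on Z.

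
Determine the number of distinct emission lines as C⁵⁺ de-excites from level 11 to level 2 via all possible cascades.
45

The electron can occupy levels n = 2, 3, ..., 11 during de-excitation — that is m = 11 - 2 + 1 = 10 distinct levels.

The number of distinct spectral lines equals the number of ways to choose 2 of these m levels (each pair gives one possible emission transition):

Number of lines = m(m-1)/2 = 10×9/2 = 45

These correspond to all possible transitions between the 10 levels:
11 → 10, 11 → 9, 11 → 8, 11 → 7, 11 → 6, 11 → 5, 11 → 4, 11 → 3...

Each transition produces a photon with a unique energy (and thus wavelength). This count does not depend on Z.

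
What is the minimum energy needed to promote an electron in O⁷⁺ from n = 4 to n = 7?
36.6521 eV

The energy levels of a hydrogen-like atom are E_n = -13.6057 Z² eV / n².

Energy at n = 4: E_4 = -13.6057 × 8² / 4² = -54.4228000 eV
Energy at n = 7: E_7 = -13.6057 × 8² / 7² = -17.7707102 eV

The excitation energy is the difference:
ΔE = E_7 - E_4
ΔE = -17.7707102 - (-54.4228000)
ΔE = 36.6521 eV

Since this is positive, energy must be absorbed (photon absorption).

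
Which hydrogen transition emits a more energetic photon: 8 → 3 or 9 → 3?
9 → 3

Calculate the energy for each transition:

Transition 8 → 3:
ΔE₁ = |E_3 - E_8| = |-13.6057/3² - (-13.6057/8²)|
ΔE₁ = |-1.511744444444 - (-0.212589062500)| = 1.299155382 eV

Transition 9 → 3:
ΔE₂ = |E_3 - E_9| = |-13.6057/3² - (-13.6057/9²)|
ΔE₂ = |-1.511744444444 - (-0.167971604938)| = 1.343772840 eV

Since 1.343772840 eV > 1.299155382 eV, the transition 9 → 3 emits the more energetic photon.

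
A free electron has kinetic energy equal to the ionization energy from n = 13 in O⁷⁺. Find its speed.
1.35e+06 m/s (or 0.45% of c)

The binding energy at n = 13 for O⁷⁺ is:
E_13 = -13.6057 × 8²/13² = -5.15245 eV
|E_13| = 5.15245 eV

Convert to Joules:
KE = 5.15245 eV × (1.602177 × 10⁻¹⁹ J/eV) = 8.2551e-19 J

Using KE = ½mv²:
v = √(2·KE/m_e)
v = √(2 × 8.2551e-19 J / 9.10938 × 10⁻³¹ kg)
v = 1.35e+06 m/s

This is approximately 0.45% the speed of light.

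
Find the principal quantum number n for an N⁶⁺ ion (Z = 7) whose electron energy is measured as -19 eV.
n = 6

The exact energy levels follow E_n = -13.6057 Z² / n² eV with Z = 7.

The measured value (-19 eV) is reported to only 2 significant figures, so we must test candidate n values and see which one matches to that precision.

Candidate energies:
  n = 4:  E = -13.6057 × 7² / 4² = -41.66746 eV
  n = 5:  E = -13.6057 × 7² / 5² = -26.66717 eV
  n = 6:  E = -13.6057 × 7² / 6² = -18.51887 eV  ← matches
  n = 7:  E = -13.6057 × 7² / 7² = -13.60570 eV
  n = 8:  E = -13.6057 × 7² / 8² = -10.41686 eV

Checking against the measurement of -19 eV (2 sig figs), only n = 6 agrees:
E_6 = -18.51887 eV, which rounds to -19 eV ✓

Therefore n = 6.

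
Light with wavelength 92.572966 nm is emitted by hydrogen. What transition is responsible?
n = 8 → n = 1

First, find the photon energy from the wavelength (hc = 1239.84 eV·nm):
E = hc/λ = 1239.84 eV·nm / 92.572966 nm = 13.393111 eV

The energy levels of hydrogen satisfy E_n = -13.6057 / n² eV, so an emission n_i → n_f releases
ΔE = 13.6057 × (1/n_f² − 1/n_i²) eV.

Setting ΔE equal to the photon energy:
1/n_f² − 1/n_i² = 13.393111 / 13.6057 = 0.98437500

Since 1/n_i² must be positive, we need 1/n_f² > 0.98437500, i.e. n_f ≤ 1. For each allowed n_f, solve n_i = (1/n_f² − 0.98437500)^(−1/2) and check whether it is a whole number:
  n_f = 1: 1/n_i² = 1.00000000 − 0.98437500 = 0.01562500 → n_i = 8.000  → integer, n_i = 8 ✓

Only n_f = 1 gives an integer upper level, n_i = 8.

The transition is from n = 8 to n = 1 (emission).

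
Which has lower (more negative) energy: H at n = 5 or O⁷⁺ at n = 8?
O⁷⁺ at n = 8 (E = -13.605700 eV)

Using E_n = -13.6057 Z² / n² eV:

H (Z = 1) at n = 5:
E = -13.6057 × 1² / 5² = -13.6057 × 1 / 25 = -0.544228000 eV

O⁷⁺ (Z = 8) at n = 8:
E = -13.6057 × 8² / 8² = -13.6057 × 64 / 64 = -13.605700000 eV

Since -13.605700000 eV < -0.544228000 eV,
O⁷⁺ at n = 8 is more tightly bound (requires more energy to ionize).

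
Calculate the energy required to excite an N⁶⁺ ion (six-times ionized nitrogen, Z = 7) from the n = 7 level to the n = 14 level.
10.20428 eV

The energy levels of a hydrogen-like atom are E_n = -13.6057 Z² eV / n².

Energy at n = 7: E_7 = -13.6057 × 7² / 7² = -13.60570000 eV
Energy at n = 14: E_14 = -13.6057 × 7² / 14² = -3.40142500 eV

The excitation energy is the difference:
ΔE = E_14 - E_7
ΔE = -3.40142500 - (-13.60570000)
ΔE = 10.20428 eV

Since this is positive, energy must be absorbed (photon absorption).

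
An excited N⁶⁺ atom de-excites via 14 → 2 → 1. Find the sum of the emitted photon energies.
663.278 eV

The energy levels of N⁶⁺ are E_n = -13.6057 × 7² / n² eV.

First transition (14 → 2):
ΔE₁ = |E_2 - E_14|
ΔE₁ = |-166.669825000 - (-3.401425000)| = 163.268400 eV

Second transition (2 → 1):
ΔE₂ = |E_1 - E_2|
ΔE₂ = |-666.679300000 - (-166.669825000)| = 500.009475 eV

Total energy released:
E_total = ΔE₁ + ΔE₂ = 163.268400 + 500.009475 = 663.278 eV

Note: This equals the direct transition 14 → 1: 663.278 eV ✓
Energy is conserved regardless of the path taken.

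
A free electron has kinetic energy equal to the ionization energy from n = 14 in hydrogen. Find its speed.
1.56e+05 m/s (or 0.052% of c)

The binding energy at n = 14 for hydrogen is:
E_14 = -13.6057/14² = -0.0694168 eV
|E_14| = 0.0694168 eV

Convert to Joules:
KE = 0.0694168 eV × (1.602177 × 10⁻¹⁹ J/eV) = 1.1122e-20 J

Using KE = ½mv²:
v = √(2·KE/m_e)
v = √(2 × 1.1122e-20 J / 9.10938 × 10⁻³¹ kg)
v = 1.56e+05 m/s

This is approximately 0.052% the speed of light.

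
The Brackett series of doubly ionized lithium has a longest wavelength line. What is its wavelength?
450.0075 nm

The longest wavelength corresponds to the smallest energy transition in the series.
The Brackett series has all transitions ending at n_f = 4.

For Li²⁺ (Z = 3), the first line (α-line) is the jump from n = 5 to n = 4:
E_5 = -13.6057 × 3² / 5² = -4.89805200 eV
E_4 = -13.6057 × 3² / 4² = -7.65320625 eV
ΔE = E_5 - E_4 = 2.75515425 eV

λ = hc/E = 1239.84 eV·nm / 2.75515425 eV
λ = 450.0075 nm

This is the α-line of the Brackett series in Li²⁺.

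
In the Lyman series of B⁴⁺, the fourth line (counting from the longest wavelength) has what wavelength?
3.797 nm

The lines of a series are numbered from the longest wavelength (smallest ΔE) outward; the fourth line is the transition from n = n_f + 4 to n_f.
The Lyman series has all transitions ending at n_f = 1.

For B⁴⁺ (Z = 5), the fourth line (δ-line) is the jump from n = 5 to n = 1:
E_5 = -13.6057 × 5² / 5² = -13.60570 eV
E_1 = -13.6057 × 5² / 1² = -340.14250 eV
ΔE = E_5 - E_1 = 326.53680 eV

λ = hc/E = 1239.84 eV·nm / 326.53680 eV
λ = 3.797 nm

This is the δ-line of the Lyman series in B⁴⁺.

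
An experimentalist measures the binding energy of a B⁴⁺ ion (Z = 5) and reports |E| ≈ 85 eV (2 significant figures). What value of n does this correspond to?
n = 2

The exact energy levels follow E_n = -13.6057 Z² / n² eV with Z = 5.

The measured value (-85 eV) is reported to only 2 significant figures, so we must test candidate n values and see which one matches to that precision.

Candidate energies:
  n = 1:  E = -13.6057 × 5² / 1² = -340.142500 eV
  n = 2:  E = -13.6057 × 5² / 2² = -85.035625 eV  ← matches
  n = 3:  E = -13.6057 × 5² / 3² = -37.793611 eV
  n = 4:  E = -13.6057 × 5² / 4² = -21.258906 eV

Checking against the measurement of -85 eV (2 sig figs), only n = 2 agrees:
E_2 = -85.035625 eV, which rounds to -85 eV ✓

Therefore n = 2.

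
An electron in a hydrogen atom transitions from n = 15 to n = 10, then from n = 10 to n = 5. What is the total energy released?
0.4838 eV

The energy levels of hydrogen are E_n = -13.6057 / n² eV.

First transition (15 → 10):
ΔE₁ = |E_10 - E_15|
ΔE₁ = |-0.1360570000 - (-0.0604697778)| = 0.0755872 eV

Second transition (10 → 5):
ΔE₂ = |E_5 - E_10|
ΔE₂ = |-0.5442280000 - (-0.1360570000)| = 0.4081710 eV

Total energy released:
E_total = ΔE₁ + ΔE₂ = 0.0755872 + 0.4081710 = 0.4838 eV

Note: This equals the direct transition 15 → 5: 0.4838 eV ✓
Energy is conserved regardless of the path taken.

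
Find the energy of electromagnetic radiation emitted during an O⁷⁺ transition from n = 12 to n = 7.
11.723732 eV

The energy levels are E_n = -13.6057 Z² eV / n².

Energy at n = 12: E_12 = -13.6057 × 8² / 12² = -6.046977778 eV
Energy at n = 7: E_7 = -13.6057 × 8² / 7² = -17.770710204 eV

For emission (electron falling to lower state), the photon energy is:
E_photon = E_12 - E_7 = |-6.046977778 - (-17.770710204)|
E_photon = 11.723732 eV

This energy is carried away by the emitted photon.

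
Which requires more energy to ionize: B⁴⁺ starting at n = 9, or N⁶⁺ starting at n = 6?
N⁶⁺ at n = 6 (E = -18.519 eV)

Using E_n = -13.6057 Z² / n² eV:

B⁴⁺ (Z = 5) at n = 9:
E = -13.6057 × 5² / 9² = -13.6057 × 25 / 81 = -4.199290 eV

N⁶⁺ (Z = 7) at n = 6:
E = -13.6057 × 7² / 6² = -13.6057 × 49 / 36 = -18.518869 eV

Since -18.518869 eV < -4.199290 eV,
N⁶⁺ at n = 6 is more tightly bound (requires more energy to ionize).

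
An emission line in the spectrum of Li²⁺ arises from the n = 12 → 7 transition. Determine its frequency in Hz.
3.99e+14 Hz

First, find the transition energy:
E_12 = -13.6057 × 3² / 12² = -0.85036 eV
E_7 = -13.6057 × 3² / 7² = -2.49901 eV
|ΔE| = |E_7 - E_12| = 1.64865 eV

Convert to Joules: E = 1.64865 eV × (1.602177 × 10⁻¹⁹ J/eV) = 2.6414e-19 J

Using E = hf:
f = E/h = 2.6414e-19 J / (6.62607 × 10⁻³⁴ J·s)
f = 3.99e+14 Hz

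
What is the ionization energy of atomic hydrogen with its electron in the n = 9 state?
0.1680 eV

The ionization energy is the energy needed to remove the electron completely (n → ∞).

For hydrogen, E_n = -13.6057 eV / n².

At n = 9: E_9 = -13.6057 / 9² = -0.1679716 eV
At n = ∞: E_∞ = 0 eV

Ionization energy = E_∞ - E_9 = 0 - (-0.1679716) = 0.1679716 eV
Ionization energy ≈ 0.1680 eV

This is also called the binding energy of the electron in state n = 9.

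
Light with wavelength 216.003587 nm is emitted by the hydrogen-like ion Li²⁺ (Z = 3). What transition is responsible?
n = 8 → n = 4

First, find the photon energy from the wavelength (hc = 1239.84 eV·nm):
E = hc/λ = 1239.84 eV·nm / 216.003587 nm = 5.7399047 eV

The energy levels of Li²⁺ satisfy E_n = -13.6057 × 3² / n² eV, so an emission n_i → n_f releases
ΔE = 13.6057 × 3² × (1/n_f² − 1/n_i²) eV.

Setting ΔE equal to the photon energy:
1/n_f² − 1/n_i² = 5.7399047 / (13.6057 × 3²) = 0.046875000

Since 1/n_i² must be positive, we need 1/n_f² > 0.046875000, i.e. n_f ≤ 4. For each allowed n_f, solve n_i = (1/n_f² − 0.046875000)^(−1/2) and check whether it is a whole number:
  n_f = 1: 1/n_i² = 1.000000000 − 0.046875000 = 0.953125000 → n_i = 1.024  (not an integer) ✗
  n_f = 2: 1/n_i² = 0.250000000 − 0.046875000 = 0.203125000 → n_i = 2.219  (not an integer) ✗
  n_f = 3: 1/n_i² = 0.111111111 − 0.046875000 = 0.064236111 → n_i = 3.946  (not an integer) ✗
  n_f = 4: 1/n_i² = 0.062500000 − 0.046875000 = 0.015625000 → n_i = 8.000  → integer, n_i = 8 ✓

Only n_f = 4 gives an integer upper level, n_i = 8.

The transition is from n = 8 to n = 4 (emission).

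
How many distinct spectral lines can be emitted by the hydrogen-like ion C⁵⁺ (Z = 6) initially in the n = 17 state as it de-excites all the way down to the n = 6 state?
66

The electron can occupy levels n = 6, 7, ..., 17 during de-excitation — that is m = 17 - 6 + 1 = 12 distinct levels.

The number of distinct spectral lines equals the number of ways to choose 2 of these m levels (each pair gives one possible emission transition):

Number of lines = m(m-1)/2 = 12×11/2 = 66

These correspond to all possible transitions between the 12 levels:
17 → 16, 17 → 15, 17 → 14, 17 → 13, 17 → 12, 17 → 11, 17 → 10, 17 → 9...

Each transition produces a photon with a unique energy (and thus wavelength). This count does not depend on Z.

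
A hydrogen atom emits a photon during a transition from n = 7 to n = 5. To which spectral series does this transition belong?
Pfund series

The spectral series in hydrogen are named based on the final (lower) energy level:
- Lyman series: n_final = 1 (ultraviolet)
- Balmer series: n_final = 2 (visible/near-UV)
- Paschen series: n_final = 3 (infrared)
- Brackett series: n_final = 4 (infrared)
- Pfund series: n_final = 5 (far infrared)

Since this transition ends at n = 5, it belongs to the Pfund series.

For reference, this 7 → 5 line has photon energy
ΔE = 13.6057 eV × (1/5² - 1/7²) = 0.26656065306 eV,
corresponding to wavelength λ = hc/ΔE = 1239.84 eV·nm / 0.26656065306 eV = 4651.24911 nm in the far infrared region.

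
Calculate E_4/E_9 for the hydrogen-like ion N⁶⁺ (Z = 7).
5.06250

Using E_n = -13.6057 Z² / n² eV with Z = 7:

E_4 = -13.6057 × 7² / 4² = -666.6793 / 16 = -41.66745625000 eV
E_9 = -13.6057 × 7² / 9² = -666.6793 / 81 = -8.23060864198 eV

The ratio is:
E_4/E_9 = (-41.66745625000) / (-8.23060864198)
E_4/E_9 = (-666.6793/16) / (-666.6793/81)
E_4/E_9 = 81/16
E_4/E_9 = 5.06250
(Note: the Z² factors cancel in the ratio.)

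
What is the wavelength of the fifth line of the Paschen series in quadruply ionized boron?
38.17 nm

The lines of a series are numbered from the longest wavelength (smallest ΔE) outward; the fifth line is the transition from n = n_f + 5 to n_f.
The Paschen series has all transitions ending at n_f = 3.

For B⁴⁺ (Z = 5), the fifth line (ε-line) is the jump from n = 8 to n = 3:
E_8 = -13.6057 × 5² / 8² = -5.3147 eV
E_3 = -13.6057 × 5² / 3² = -37.7936 eV
ΔE = E_8 - E_3 = 32.4789 eV

λ = hc/E = 1239.84 eV·nm / 32.4789 eV
λ = 38.17 nm

This is the ε-line of the Paschen series in B⁴⁺.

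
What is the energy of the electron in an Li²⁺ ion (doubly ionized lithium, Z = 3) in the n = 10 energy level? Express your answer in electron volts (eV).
-1.224513 eV

The energy levels of a hydrogen-like atom are given by:
E_n = -13.6057 Z² / n² eV  (with Z = 3 for Li²⁺)

For n = 10:
E_10 = -13.6057 × 3² / 10²
E_10 = -13.6057 × 9 / 100
E_10 = -1.224513 eV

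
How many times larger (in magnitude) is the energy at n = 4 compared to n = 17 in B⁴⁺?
18.0625

Using E_n = -13.6057 Z² / n² eV with Z = 5:

E_4 = -13.6057 × 5² / 4² = -340.1425 / 16 = -21.25890625 eV
E_17 = -13.6057 × 5² / 17² = -340.1425 / 289 = -1.17696367 eV

The ratio is:
E_4/E_17 = (-21.25890625) / (-1.17696367)
E_4/E_17 = (-340.1425/16) / (-340.1425/289)
E_4/E_17 = 289/16
E_4/E_17 = 18.0625
(Note: the Z² factors cancel in the ratio.)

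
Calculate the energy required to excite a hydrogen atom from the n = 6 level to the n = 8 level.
0.17 eV

The energy levels of a hydrogen-like atom are E_n = -13.6057 eV / n².

Energy at n = 6: E_6 = -13.6057 / 6² = -0.37794 eV
Energy at n = 8: E_8 = -13.6057 / 8² = -0.21259 eV

The excitation energy is the difference:
ΔE = E_8 - E_6
ΔE = -0.21259 - (-0.37794)
ΔE = 0.17 eV

Since this is positive, energy must be absorbed (photon absorption).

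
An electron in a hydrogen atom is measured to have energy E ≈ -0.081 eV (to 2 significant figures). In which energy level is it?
n = 13

The exact energy levels follow E_n = -13.6057 eV / n².

The measured value (-0.081 eV) is reported to only 2 significant figures, so we must test candidate n values and see which one matches to that precision.

Candidate energies:
  n = 11:  E = -13.6057/11² = -0.11244 eV
  n = 12:  E = -13.6057/12² = -0.09448 eV
  n = 13:  E = -13.6057/13² = -0.08051 eV  ← matches
  n = 14:  E = -13.6057/14² = -0.06942 eV
  n = 15:  E = -13.6057/15² = -0.06047 eV

Checking against the measurement of -0.081 eV (2 sig figs), only n = 13 agrees:
E_13 = -0.08051 eV, which rounds to -0.081 eV ✓

Therefore n = 13.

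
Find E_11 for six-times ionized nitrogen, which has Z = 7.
-5.50975 eV

For hydrogen-like ions, the energy levels scale with Z²:
E_n = -13.6057 Z² / n² eV

For N⁶⁺ (Z = 7) at n = 11:
E_11 = -13.6057 × 7² / 11²
E_11 = -13.6057 × 49 / 121
E_11 = -666.6793 / 121
E_11 = -5.50975 eV

The energy is 49 times more negative than hydrogen at the same n due to the stronger nuclear charge.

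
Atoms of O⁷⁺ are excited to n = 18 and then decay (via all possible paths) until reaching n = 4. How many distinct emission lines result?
105

The electron can occupy levels n = 4, 5, ..., 18 during de-excitation — that is m = 18 - 4 + 1 = 15 distinct levels.

The number of distinct spectral lines equals the number of ways to choose 2 of these m levels (each pair gives one possible emission transition):

Number of lines = m(m-1)/2 = 15×14/2 = 105

These correspond to all possible transitions between the 15 levels:
18 → 17, 18 → 16, 18 → 15, 18 → 14, 18 → 13, 18 → 12, 18 → 11, 18 → 10...

Each transition produces a photon with a unique energy (and thus wavelength). This count does not depend on Z.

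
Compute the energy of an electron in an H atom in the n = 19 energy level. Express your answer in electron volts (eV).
-0.038 eV

The energy levels of a hydrogen-like atom are given by:
E_n = -13.6057 eV / n²

For n = 19:
E_19 = -13.6057 eV / 19²
E_19 = -13.6057 eV / 361
E_19 = -0.038 eV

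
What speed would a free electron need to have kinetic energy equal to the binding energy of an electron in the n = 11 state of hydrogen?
1.98881e+05 m/s (or 0.066% of c)

The binding energy at n = 11 for hydrogen is:
E_11 = -13.6057/11² = -0.112443802 eV
|E_11| = 0.112443802 eV

Convert to Joules:
KE = 0.112443802 eV × (1.602177 × 10⁻¹⁹ J/eV) = 1.8015487e-20 J

Using KE = ½mv²:
v = √(2·KE/m_e)
v = √(2 × 1.8015487e-20 J / 9.10938 × 10⁻³¹ kg)
v = 1.98881e+05 m/s

This is approximately 0.066% the speed of light.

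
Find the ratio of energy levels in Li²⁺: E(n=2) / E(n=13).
42.250

Using E_n = -13.6057 Z² / n² eV with Z = 3:

E_2 = -13.6057 × 3² / 2² = -122.4513 / 4 = -30.612825000 eV
E_13 = -13.6057 × 3² / 13² = -122.4513 / 169 = -0.724563905 eV

The ratio is:
E_2/E_13 = (-30.612825000) / (-0.724563905)
E_2/E_13 = (-122.4513/4) / (-122.4513/169)
E_2/E_13 = 169/4
E_2/E_13 = 42.250
(Note: the Z² factors cancel in the ratio.)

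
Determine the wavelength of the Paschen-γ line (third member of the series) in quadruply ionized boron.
43.74 nm

The lines of a series are numbered from the longest wavelength (smallest ΔE) outward; the third line is the transition from n = n_f + 3 to n_f.
The Paschen series has all transitions ending at n_f = 3.

For B⁴⁺ (Z = 5), the third line (γ-line) is the jump from n = 6 to n = 3:
E_6 = -13.6057 × 5² / 6² = -9.4484 eV
E_3 = -13.6057 × 5² / 3² = -37.7936 eV
ΔE = E_6 - E_3 = 28.3452 eV

λ = hc/E = 1239.84 eV·nm / 28.3452 eV
λ = 43.74 nm

This is the γ-line of the Paschen series in B⁴⁺.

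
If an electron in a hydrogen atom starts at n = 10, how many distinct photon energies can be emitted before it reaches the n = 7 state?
6

The electron can occupy levels n = 7, 8, ..., 10 during de-excitation — that is m = 10 - 7 + 1 = 4 distinct levels.

The number of distinct spectral lines equals the number of ways to choose 2 of these m levels (each pair gives one possible emission transition):

Number of lines = m(m-1)/2 = 4×3/2 = 6

These correspond to all possible transitions between the 4 levels:
10 → 9, 10 → 8, 10 → 7, 9 → 8, 9 → 7, 8 → 7

Each transition produces a photon with a unique energy (and thus wavelength). This count does not depend on Z.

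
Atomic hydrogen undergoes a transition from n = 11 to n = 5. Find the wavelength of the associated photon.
2871.43440 nm

First, find the transition energy using E_n = -13.6057 / n² eV:
E_11 = -13.6057 / 11² = -0.11244380165 eV
E_5 = -13.6057 / 5² = -0.54422800000 eV

Photon energy: |ΔE| = |E_5 - E_11| = 0.43178419835 eV

Convert to wavelength using E = hc/λ with hc = 1239.84 eV·nm:
λ = hc/E = 1239.84 eV·nm / 0.43178419835 eV
λ = 2871.43440 nm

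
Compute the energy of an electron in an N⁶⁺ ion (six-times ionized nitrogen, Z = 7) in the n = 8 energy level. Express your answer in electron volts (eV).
-10.416864 eV

The energy levels of a hydrogen-like atom are given by:
E_n = -13.6057 Z² / n² eV  (with Z = 7 for N⁶⁺)

For n = 8:
E_8 = -13.6057 × 7² / 8²
E_8 = -13.6057 × 49 / 64
E_8 = -10.416864 eV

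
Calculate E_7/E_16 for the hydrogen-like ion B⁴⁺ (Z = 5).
5.22449

Using E_n = -13.6057 Z² / n² eV with Z = 5:

E_7 = -13.6057 × 5² / 7² = -340.1425 / 49 = -6.94168367347 eV
E_16 = -13.6057 × 5² / 16² = -340.1425 / 256 = -1.32868164063 eV

The ratio is:
E_7/E_16 = (-6.94168367347) / (-1.32868164063)
E_7/E_16 = (-340.1425/49) / (-340.1425/256)
E_7/E_16 = 256/49
E_7/E_16 = 5.22449
(Note: the Z² factors cancel in the ratio.)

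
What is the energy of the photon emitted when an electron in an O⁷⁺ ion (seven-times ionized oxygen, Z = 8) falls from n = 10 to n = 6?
15.48026 eV

The energy levels are E_n = -13.6057 Z² eV / n².

Energy at n = 10: E_10 = -13.6057 × 8² / 10² = -8.70764800 eV
Energy at n = 6: E_6 = -13.6057 × 8² / 6² = -24.18791111 eV

For emission (electron falling to lower state), the photon energy is:
E_photon = E_10 - E_6 = |-8.70764800 - (-24.18791111)|
E_photon = 15.48026 eV

This energy is carried away by the emitted photon.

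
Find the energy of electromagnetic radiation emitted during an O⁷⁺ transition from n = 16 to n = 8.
10.20428 eV

The energy levels are E_n = -13.6057 Z² eV / n².

Energy at n = 16: E_16 = -13.6057 × 8² / 16² = -3.40142500 eV
Energy at n = 8: E_8 = -13.6057 × 8² / 8² = -13.60570000 eV

For emission (electron falling to lower state), the photon energy is:
E_photon = E_16 - E_8 = |-3.40142500 - (-13.60570000)|
E_photon = 10.20428 eV

This energy is carried away by the emitted photon.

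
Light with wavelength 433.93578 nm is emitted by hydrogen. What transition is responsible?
n = 5 → n = 2

First, find the photon energy from the wavelength (hc = 1239.84 eV·nm):
E = hc/λ = 1239.84 eV·nm / 433.93578 nm = 2.8571970 eV

The energy levels of hydrogen satisfy E_n = -13.6057 / n² eV, so an emission n_i → n_f releases
ΔE = 13.6057 × (1/n_f² − 1/n_i²) eV.

Setting ΔE equal to the photon energy:
1/n_f² − 1/n_i² = 2.8571970 / 13.6057 = 0.21000000

Since 1/n_i² must be positive, we need 1/n_f² > 0.21000000, i.e. n_f ≤ 2. For each allowed n_f, solve n_i = (1/n_f² − 0.21000000)^(−1/2) and check whether it is a whole number:
  n_f = 1: 1/n_i² = 1.00000000 − 0.21000000 = 0.79000000 → n_i = 1.125  (not an integer) ✗
  n_f = 2: 1/n_i² = 0.25000000 − 0.21000000 = 0.04000000 → n_i = 5.000  → integer, n_i = 5 ✓

Only n_f = 2 gives an integer upper level, n_i = 5.

The transition is from n = 5 to n = 2 (emission).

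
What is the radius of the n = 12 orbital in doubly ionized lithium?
2.5401 nm (or 25.4005 Å)

The Bohr radius formula is:
r_n = n² a₀ / Z

where a₀ = 0.0529177 nm is the Bohr radius.

For Li²⁺ (Z = 3) at n = 12:
r_12 = 12² × 0.0529177 nm / 3
r_12 = 144 × 0.0529177 nm / 3
r_12 = 7.62015 nm / 3
r_12 = 2.5401 nm

The electron orbits at approximately 2.5401 nm from the nucleus.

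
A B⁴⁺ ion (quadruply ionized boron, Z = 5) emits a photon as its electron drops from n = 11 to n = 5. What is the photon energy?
10.7946 eV

The energy levels are E_n = -13.6057 Z² eV / n².

Energy at n = 11: E_11 = -13.6057 × 5² / 11² = -2.8110950 eV
Energy at n = 5: E_5 = -13.6057 × 5² / 5² = -13.6057000 eV

For emission (electron falling to lower state), the photon energy is:
E_photon = E_11 - E_5 = |-2.8110950 - (-13.6057000)|
E_photon = 10.7946 eV

This energy is carried away by the emitted photon.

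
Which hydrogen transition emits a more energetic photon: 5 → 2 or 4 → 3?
5 → 2

Calculate the energy for each transition:

Transition 5 → 2:
ΔE₁ = |E_2 - E_5| = |-13.6057/2² - (-13.6057/5²)|
ΔE₁ = |-3.4014250000 - (-0.5442280000)| = 2.8571970 eV

Transition 4 → 3:
ΔE₂ = |E_3 - E_4| = |-13.6057/3² - (-13.6057/4²)|
ΔE₂ = |-1.5117444444 - (-0.8503562500)| = 0.6613882 eV

Since 2.8571970 eV > 0.6613882 eV, the transition 5 → 2 emits the more energetic photon.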